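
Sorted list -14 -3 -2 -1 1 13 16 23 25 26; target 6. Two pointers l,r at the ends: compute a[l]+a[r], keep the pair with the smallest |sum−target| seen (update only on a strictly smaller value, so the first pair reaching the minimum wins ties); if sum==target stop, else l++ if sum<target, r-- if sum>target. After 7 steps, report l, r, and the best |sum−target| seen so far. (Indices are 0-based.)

l=2, r=4, best |Δ|=3

[0,9] -14+26=12 d=6 * → r--
[0,8] -14+25=11 d=5 * → r--
[0,7] -14+23=9 d=3 * → r--
[0,6] -14+16=2 d=4 → l++
[1,6] -3+16=13 d=7 → r--
[1,5] -3+13=10 d=4 → r--
[1,4] -3+1=-2 d=8 → l++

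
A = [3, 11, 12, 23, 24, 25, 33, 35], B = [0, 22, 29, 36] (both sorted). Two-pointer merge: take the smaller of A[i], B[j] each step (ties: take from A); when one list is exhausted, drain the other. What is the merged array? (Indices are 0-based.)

i=0 j=0: A[i]=3>B[j]=0 take 0, j++
i=0 j=1: A[i]=3<=B[j]=22 take 3, i++
i=1 j=1: A[i]=11<=B[j]=22 take 11, i++
i=2 j=1: A[i]=12<=B[j]=22 take 12, i++
i=3 j=1: A[i]=23>B[j]=22 take 22, j++
i=3 j=2: A[i]=23<=B[j]=29 take 23, i++
i=4 j=2: A[i]=24<=B[j]=29 take 24, i++
i=5 j=2: A[i]=25<=B[j]=29 take 25, i++
i=6 j=2: A[i]=33>B[j]=29 take 29, j++
i=6 j=3: A[i]=33<=B[j]=36 take 33, i++
i=7 j=3: A[i]=35<=B[j]=36 take 35, i++
i=8 j=3: A done, take B[j]=36, j++

[0, 3, 11, 12, 22, 23, 24, 25, 29, 33, 35, 36]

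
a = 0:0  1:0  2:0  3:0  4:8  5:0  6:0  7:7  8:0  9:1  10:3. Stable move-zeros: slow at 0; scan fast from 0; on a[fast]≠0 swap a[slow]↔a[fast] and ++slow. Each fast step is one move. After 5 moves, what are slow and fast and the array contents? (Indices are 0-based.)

slow=1, fast=5, a=[8, 0, 0, 0, 0, 0, 0, 7, 0, 1, 3]

(s=0,f=0) a[fast]=0 → fast++
(s=0,f=1) a[fast]=0 → fast++
(s=0,f=2) a[fast]=0 → fast++
(s=0,f=3) a[fast]=0 → fast++
(s=0,f=4) a[fast]=8≠0 swap→a[0]=8 → slow++,fast++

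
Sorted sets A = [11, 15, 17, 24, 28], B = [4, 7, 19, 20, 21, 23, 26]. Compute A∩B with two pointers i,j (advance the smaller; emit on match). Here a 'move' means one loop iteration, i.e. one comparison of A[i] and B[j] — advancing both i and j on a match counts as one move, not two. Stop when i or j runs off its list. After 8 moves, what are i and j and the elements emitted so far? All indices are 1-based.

i=1 j=1: 11>4, j++
i=1 j=2: 11>7, j++
i=1 j=3: 11<19, i++
i=2 j=3: 15<19, i++
i=3 j=3: 17<19, i++
i=4 j=3: 24>19, j++
i=4 j=4: 24>20, j++
i=4 j=5: 24>21, j++

i=4, j=6, emitted=[]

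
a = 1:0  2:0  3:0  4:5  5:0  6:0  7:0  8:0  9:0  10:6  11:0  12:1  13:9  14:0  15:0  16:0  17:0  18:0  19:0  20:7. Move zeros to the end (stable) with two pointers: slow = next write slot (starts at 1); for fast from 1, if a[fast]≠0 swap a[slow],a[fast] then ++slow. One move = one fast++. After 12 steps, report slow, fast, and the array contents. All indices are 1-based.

slow=4, fast=13, a=[5, 6, 1, 0, 0, 0, 0, 0, 0, 0, 0, 0, 9, 0, 0, 0, 0, 0, 0, 7]

slow=1 fast=1: a[fast]=0, fast++
slow=1 fast=2: a[fast]=0, fast++
slow=1 fast=3: a[fast]=0, fast++
slow=1 fast=4: a[fast]=5≠0 swap→a[1]=5, slow++,fast++
slow=2 fast=5: a[fast]=0, fast++
slow=2 fast=6: a[fast]=0, fast++
slow=2 fast=7: a[fast]=0, fast++
slow=2 fast=8: a[fast]=0, fast++
slow=2 fast=9: a[fast]=0, fast++
slow=2 fast=10: a[fast]=6≠0 swap→a[2]=6, slow++,fast++
slow=3 fast=11: a[fast]=0, fast++
slow=3 fast=12: a[fast]=1≠0 swap→a[3]=1, slow++,fast++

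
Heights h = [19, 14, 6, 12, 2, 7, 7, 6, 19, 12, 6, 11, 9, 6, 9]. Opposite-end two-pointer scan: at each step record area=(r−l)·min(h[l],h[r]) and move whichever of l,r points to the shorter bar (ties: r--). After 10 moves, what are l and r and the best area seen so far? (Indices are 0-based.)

l=0, r=4, best area=152

[0,14] min(19,9)*14=126 best=126 * → r--
[0,13] min(19,6)*13=78 best=126 → r--
[0,12] min(19,9)*12=108 best=126 → r--
[0,11] min(19,11)*11=121 best=126 → r--
[0,10] min(19,6)*10=60 best=126 → r--
[0,9] min(19,12)*9=108 best=126 → r--
[0,8] min(19,19)*8=152 best=152 * → r--
[0,7] min(19,6)*7=42 best=152 → r--
[0,6] min(19,7)*6=42 best=152 → r--
[0,5] min(19,7)*5=35 best=152 → r--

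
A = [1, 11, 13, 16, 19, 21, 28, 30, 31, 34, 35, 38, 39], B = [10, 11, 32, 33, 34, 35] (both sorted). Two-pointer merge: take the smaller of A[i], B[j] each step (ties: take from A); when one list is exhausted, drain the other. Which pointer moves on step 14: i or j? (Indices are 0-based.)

i

[i=0,j=0] A[i]=1<=B[j]=10 take 1 → i++
[i=1,j=0] A[i]=11>B[j]=10 take 10 → j++
[i=1,j=1] A[i]=11<=B[j]=11 take 11 → i++
[i=2,j=1] A[i]=13>B[j]=11 take 11 → j++
[i=2,j=2] A[i]=13<=B[j]=32 take 13 → i++
[i=3,j=2] A[i]=16<=B[j]=32 take 16 → i++
[i=4,j=2] A[i]=19<=B[j]=32 take 19 → i++
[i=5,j=2] A[i]=21<=B[j]=32 take 21 → i++
[i=6,j=2] A[i]=28<=B[j]=32 take 28 → i++
[i=7,j=2] A[i]=30<=B[j]=32 take 30 → i++
[i=8,j=2] A[i]=31<=B[j]=32 take 31 → i++
[i=9,j=2] A[i]=34>B[j]=32 take 32 → j++
[i=9,j=3] A[i]=34>B[j]=33 take 33 → j++
[i=9,j=4] A[i]=34<=B[j]=34 take 34 → i++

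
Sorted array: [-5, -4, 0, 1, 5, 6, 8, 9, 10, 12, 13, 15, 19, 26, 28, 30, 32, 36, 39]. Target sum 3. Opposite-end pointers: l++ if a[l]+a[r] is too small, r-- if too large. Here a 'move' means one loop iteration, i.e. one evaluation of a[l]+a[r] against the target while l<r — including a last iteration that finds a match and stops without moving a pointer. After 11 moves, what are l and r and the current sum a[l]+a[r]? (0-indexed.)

[0,18] -5+39=34 >3 → r--
[0,17] -5+36=31 >3 → r--
[0,16] -5+32=27 >3 → r--
[0,15] -5+30=25 >3 → r--
[0,14] -5+28=23 >3 → r--
[0,13] -5+26=21 >3 → r--
[0,12] -5+19=14 >3 → r--
[0,11] -5+15=10 >3 → r--
[0,10] -5+13=8 >3 → r--
[0,9] -5+12=7 >3 → r--
[0,8] -5+10=5 >3 → r--

l=0, r=7, sum=4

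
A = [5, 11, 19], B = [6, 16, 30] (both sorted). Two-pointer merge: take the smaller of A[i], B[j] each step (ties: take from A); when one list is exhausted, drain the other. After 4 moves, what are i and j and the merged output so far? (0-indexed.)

i=2, j=2, merged so far=[5, 6, 11, 16]

[i=0,j=0] A[i]=5<=B[j]=6 take 5 → i++
[i=1,j=0] A[i]=11>B[j]=6 take 6 → j++
[i=1,j=1] A[i]=11<=B[j]=16 take 11 → i++
[i=2,j=1] A[i]=19>B[j]=16 take 16 → j++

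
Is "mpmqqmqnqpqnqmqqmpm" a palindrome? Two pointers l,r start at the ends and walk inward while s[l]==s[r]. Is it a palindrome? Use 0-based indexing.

palindrome

[0,18] 'm'=='m' → l++,r--
[1,17] 'p'=='p' → l++,r--
[2,16] 'm'=='m' → l++,r--
[3,15] 'q'=='q' → l++,r--
[4,14] 'q'=='q' → l++,r--
[5,13] 'm'=='m' → l++,r--
[6,12] 'q'=='q' → l++,r--
[7,11] 'n'=='n' → l++,r--
[8,10] 'q'=='q' → l++,r--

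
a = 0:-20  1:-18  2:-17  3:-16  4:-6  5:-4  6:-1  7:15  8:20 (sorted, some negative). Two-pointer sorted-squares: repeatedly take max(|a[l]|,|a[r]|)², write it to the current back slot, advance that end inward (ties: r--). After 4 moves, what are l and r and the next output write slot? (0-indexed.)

[0,8] |-20|<=|20| out[8]=400 → r--
[0,7] |-20|>|15| out[7]=400 → l++
[1,7] |-18|>|15| out[6]=324 → l++
[2,7] |-17|>|15| out[5]=289 → l++

l=3, r=7, next write slot=4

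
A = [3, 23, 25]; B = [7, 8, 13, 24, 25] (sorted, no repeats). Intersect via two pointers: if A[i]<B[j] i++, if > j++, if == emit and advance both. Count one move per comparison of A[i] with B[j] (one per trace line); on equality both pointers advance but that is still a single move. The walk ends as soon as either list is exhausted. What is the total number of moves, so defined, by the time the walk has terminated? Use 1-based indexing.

7 moves

i=1 j=1: 3<7, i++
i=2 j=1: 23>7, j++
i=2 j=2: 23>8, j++
i=2 j=3: 23>13, j++
i=2 j=4: 23<24, i++
i=3 j=4: 25>24, j++
i=3 j=5: 25==25 emit, i++,j++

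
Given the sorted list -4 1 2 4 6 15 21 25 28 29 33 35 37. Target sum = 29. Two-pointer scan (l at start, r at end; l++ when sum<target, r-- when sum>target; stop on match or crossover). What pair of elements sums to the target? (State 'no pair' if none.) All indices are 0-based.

(-4, 33)

[0,12] -4+37=33 >29 → r--
[0,11] -4+35=31 >29 → r--
[0,10] -4+33=29 → found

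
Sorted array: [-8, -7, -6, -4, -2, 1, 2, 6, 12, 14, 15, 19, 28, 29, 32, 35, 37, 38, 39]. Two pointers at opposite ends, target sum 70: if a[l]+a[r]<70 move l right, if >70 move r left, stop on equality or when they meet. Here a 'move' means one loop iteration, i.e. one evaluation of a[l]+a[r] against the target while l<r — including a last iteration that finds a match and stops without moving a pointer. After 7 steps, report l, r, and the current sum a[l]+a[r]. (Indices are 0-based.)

l=0 r=18: -8+39=31 <70, l++
l=1 r=18: -7+39=32 <70, l++
l=2 r=18: -6+39=33 <70, l++
l=3 r=18: -4+39=35 <70, l++
l=4 r=18: -2+39=37 <70, l++
l=5 r=18: 1+39=40 <70, l++
l=6 r=18: 2+39=41 <70, l++

l=7, r=18, sum=45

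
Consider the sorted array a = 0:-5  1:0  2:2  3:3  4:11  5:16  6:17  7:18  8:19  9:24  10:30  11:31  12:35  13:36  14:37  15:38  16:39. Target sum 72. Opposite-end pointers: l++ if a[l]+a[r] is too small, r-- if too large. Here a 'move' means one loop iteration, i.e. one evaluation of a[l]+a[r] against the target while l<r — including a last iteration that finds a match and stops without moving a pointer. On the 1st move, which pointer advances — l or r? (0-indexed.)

l=0 r=16: -5+39=34 <72, l++

l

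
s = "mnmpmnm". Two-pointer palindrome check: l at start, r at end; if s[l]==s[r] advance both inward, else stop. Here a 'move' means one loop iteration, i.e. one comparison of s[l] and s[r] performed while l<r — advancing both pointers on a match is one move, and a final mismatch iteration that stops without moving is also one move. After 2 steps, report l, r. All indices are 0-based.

l=0 r=6: 'm'=='m', l++,r--
l=1 r=5: 'n'=='n', l++,r--

l=2, r=4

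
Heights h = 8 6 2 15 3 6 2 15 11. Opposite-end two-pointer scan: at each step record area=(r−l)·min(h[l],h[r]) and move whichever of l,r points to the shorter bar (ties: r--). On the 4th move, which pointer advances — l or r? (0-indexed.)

r

l=0 r=8: min(8,11)*8=64 best=64 *, l++
l=1 r=8: min(6,11)*7=42 best=64, l++
l=2 r=8: min(2,11)*6=12 best=64, l++
l=3 r=8: min(15,11)*5=55 best=64, r--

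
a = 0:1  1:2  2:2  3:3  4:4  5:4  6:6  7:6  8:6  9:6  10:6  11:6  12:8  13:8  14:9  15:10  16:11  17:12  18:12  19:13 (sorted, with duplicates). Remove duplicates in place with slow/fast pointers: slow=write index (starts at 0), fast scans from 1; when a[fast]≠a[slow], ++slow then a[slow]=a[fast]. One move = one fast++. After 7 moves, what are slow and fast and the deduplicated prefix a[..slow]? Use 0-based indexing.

slow=4, fast=8, prefix=[1, 2, 3, 4, 6]

(s=0,f=1) a[fast]=2≠a[slow]=1 write a[1]=2 → slow++,fast++
(s=1,f=2) a[fast]=2=a[slow] dup → fast++
(s=1,f=3) a[fast]=3≠a[slow]=2 write a[2]=3 → slow++,fast++
(s=2,f=4) a[fast]=4≠a[slow]=3 write a[3]=4 → slow++,fast++
(s=3,f=5) a[fast]=4=a[slow] dup → fast++
(s=3,f=6) a[fast]=6≠a[slow]=4 write a[4]=6 → slow++,fast++
(s=4,f=7) a[fast]=6=a[slow] dup → fast++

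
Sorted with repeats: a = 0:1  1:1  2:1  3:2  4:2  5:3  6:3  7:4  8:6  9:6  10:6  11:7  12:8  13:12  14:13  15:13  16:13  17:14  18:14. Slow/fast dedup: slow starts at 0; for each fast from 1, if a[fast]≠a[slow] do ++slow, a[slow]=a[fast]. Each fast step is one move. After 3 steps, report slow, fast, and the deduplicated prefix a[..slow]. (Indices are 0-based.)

(s=0,f=1) a[fast]=1=a[slow] dup → fast++
(s=0,f=2) a[fast]=1=a[slow] dup → fast++
(s=0,f=3) a[fast]=2≠a[slow]=1 write a[1]=2 → slow++,fast++

slow=1, fast=4, prefix=[1, 2]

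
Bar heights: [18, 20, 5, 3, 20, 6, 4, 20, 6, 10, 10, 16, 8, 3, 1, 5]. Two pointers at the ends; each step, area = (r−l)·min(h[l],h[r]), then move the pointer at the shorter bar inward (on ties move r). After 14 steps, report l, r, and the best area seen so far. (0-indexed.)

l=1, r=2, best area=176

[0,15] min(18,5)*15=75 best=75 * → r--
[0,14] min(18,1)*14=14 best=75 → r--
[0,13] min(18,3)*13=39 best=75 → r--
[0,12] min(18,8)*12=96 best=96 * → r--
[0,11] min(18,16)*11=176 best=176 * → r--
[0,10] min(18,10)*10=100 best=176 → r--
[0,9] min(18,10)*9=90 best=176 → r--
[0,8] min(18,6)*8=48 best=176 → r--
[0,7] min(18,20)*7=126 best=176 → l++
[1,7] min(20,20)*6=120 best=176 → r--
[1,6] min(20,4)*5=20 best=176 → r--
[1,5] min(20,6)*4=24 best=176 → r--
[1,4] min(20,20)*3=60 best=176 → r--
[1,3] min(20,3)*2=6 best=176 → r--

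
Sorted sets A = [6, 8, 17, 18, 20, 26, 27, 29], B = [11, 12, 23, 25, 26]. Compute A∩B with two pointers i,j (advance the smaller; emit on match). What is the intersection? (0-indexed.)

i=0 j=0: 6<11, i++
i=1 j=0: 8<11, i++
i=2 j=0: 17>11, j++
i=2 j=1: 17>12, j++
i=2 j=2: 17<23, i++
i=3 j=2: 18<23, i++
i=4 j=2: 20<23, i++
i=5 j=2: 26>23, j++
i=5 j=3: 26>25, j++
i=5 j=4: 26==26 emit, i++,j++

intersection = [26]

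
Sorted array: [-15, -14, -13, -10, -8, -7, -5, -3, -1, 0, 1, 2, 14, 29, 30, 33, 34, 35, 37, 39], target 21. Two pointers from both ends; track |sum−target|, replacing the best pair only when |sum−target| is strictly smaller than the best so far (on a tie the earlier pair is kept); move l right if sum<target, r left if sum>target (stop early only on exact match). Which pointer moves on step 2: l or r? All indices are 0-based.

[0,19] -15+39=24 d=3 * → r--
[0,18] -15+37=22 d=1 * → r--

r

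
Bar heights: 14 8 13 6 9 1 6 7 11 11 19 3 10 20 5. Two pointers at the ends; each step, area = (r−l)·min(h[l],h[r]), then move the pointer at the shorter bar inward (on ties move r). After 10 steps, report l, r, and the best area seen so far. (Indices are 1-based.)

[1,15] min(14,5)*14=70 best=70 * → r--
[1,14] min(14,20)*13=182 best=182 * → l++
[2,14] min(8,20)*12=96 best=182 → l++
[3,14] min(13,20)*11=143 best=182 → l++
[4,14] min(6,20)*10=60 best=182 → l++
[5,14] min(9,20)*9=81 best=182 → l++
[6,14] min(1,20)*8=8 best=182 → l++
[7,14] min(6,20)*7=42 best=182 → l++
[8,14] min(7,20)*6=42 best=182 → l++
[9,14] min(11,20)*5=55 best=182 → l++

l=10, r=14, best area=182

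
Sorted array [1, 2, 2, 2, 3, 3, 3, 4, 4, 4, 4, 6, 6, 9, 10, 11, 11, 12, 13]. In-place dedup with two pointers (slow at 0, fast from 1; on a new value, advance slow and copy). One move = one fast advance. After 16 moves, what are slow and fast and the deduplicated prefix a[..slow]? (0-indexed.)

slow=0 fast=1: a[fast]=2≠a[slow]=1 write a[1]=2, slow++,fast++
slow=1 fast=2: a[fast]=2=a[slow] dup, fast++
slow=1 fast=3: a[fast]=2=a[slow] dup, fast++
slow=1 fast=4: a[fast]=3≠a[slow]=2 write a[2]=3, slow++,fast++
slow=2 fast=5: a[fast]=3=a[slow] dup, fast++
slow=2 fast=6: a[fast]=3=a[slow] dup, fast++
slow=2 fast=7: a[fast]=4≠a[slow]=3 write a[3]=4, slow++,fast++
slow=3 fast=8: a[fast]=4=a[slow] dup, fast++
slow=3 fast=9: a[fast]=4=a[slow] dup, fast++
slow=3 fast=10: a[fast]=4=a[slow] dup, fast++
slow=3 fast=11: a[fast]=6≠a[slow]=4 write a[4]=6, slow++,fast++
slow=4 fast=12: a[fast]=6=a[slow] dup, fast++
slow=4 fast=13: a[fast]=9≠a[slow]=6 write a[5]=9, slow++,fast++
slow=5 fast=14: a[fast]=10≠a[slow]=9 write a[6]=10, slow++,fast++
slow=6 fast=15: a[fast]=11≠a[slow]=10 write a[7]=11, slow++,fast++
slow=7 fast=16: a[fast]=11=a[slow] dup, fast++

slow=7, fast=17, prefix=[1, 2, 3, 4, 6, 9, 10, 11]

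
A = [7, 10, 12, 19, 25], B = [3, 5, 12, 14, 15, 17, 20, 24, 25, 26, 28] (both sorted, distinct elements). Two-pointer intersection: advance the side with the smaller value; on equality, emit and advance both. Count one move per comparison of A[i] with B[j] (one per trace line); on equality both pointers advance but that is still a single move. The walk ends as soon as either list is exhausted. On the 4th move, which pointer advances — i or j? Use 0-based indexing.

[i=0,j=0] 7>3 → j++
[i=0,j=1] 7>5 → j++
[i=0,j=2] 7<12 → i++
[i=1,j=2] 10<12 → i++

i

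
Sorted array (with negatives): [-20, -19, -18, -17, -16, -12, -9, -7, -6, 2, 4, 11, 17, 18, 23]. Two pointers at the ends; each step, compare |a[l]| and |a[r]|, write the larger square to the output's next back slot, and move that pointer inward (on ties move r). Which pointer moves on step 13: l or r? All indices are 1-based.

l

[1,15] |-20|<=|23| out[15]=529 → r--
[1,14] |-20|>|18| out[14]=400 → l++
[2,14] |-19|>|18| out[13]=361 → l++
[3,14] |-18|<=|18| out[12]=324 → r--
[3,13] |-18|>|17| out[11]=324 → l++
[4,13] |-17|<=|17| out[10]=289 → r--
[4,12] |-17|>|11| out[9]=289 → l++
[5,12] |-16|>|11| out[8]=256 → l++
[6,12] |-12|>|11| out[7]=144 → l++
[7,12] |-9|<=|11| out[6]=121 → r--
[7,11] |-9|>|4| out[5]=81 → l++
[8,11] |-7|>|4| out[4]=49 → l++
[9,11] |-6|>|4| out[3]=36 → l++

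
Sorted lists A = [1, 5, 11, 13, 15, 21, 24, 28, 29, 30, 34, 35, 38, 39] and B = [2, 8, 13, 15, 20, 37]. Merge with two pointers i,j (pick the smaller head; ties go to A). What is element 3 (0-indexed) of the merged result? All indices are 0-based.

merged[3] = 8

[i=0,j=0] A[i]=1<=B[j]=2 take 1 → i++
[i=1,j=0] A[i]=5>B[j]=2 take 2 → j++
[i=1,j=1] A[i]=5<=B[j]=8 take 5 → i++
[i=2,j=1] A[i]=11>B[j]=8 take 8 → j++
[i=2,j=2] A[i]=11<=B[j]=13 take 11 → i++
[i=3,j=2] A[i]=13<=B[j]=13 take 13 → i++
[i=4,j=2] A[i]=15>B[j]=13 take 13 → j++
[i=4,j=3] A[i]=15<=B[j]=15 take 15 → i++
[i=5,j=3] A[i]=21>B[j]=15 take 15 → j++
[i=5,j=4] A[i]=21>B[j]=20 take 20 → j++
[i=5,j=5] A[i]=21<=B[j]=37 take 21 → i++
[i=6,j=5] A[i]=24<=B[j]=37 take 24 → i++
[i=7,j=5] A[i]=28<=B[j]=37 take 28 → i++
[i=8,j=5] A[i]=29<=B[j]=37 take 29 → i++
[i=9,j=5] A[i]=30<=B[j]=37 take 30 → i++
[i=10,j=5] A[i]=34<=B[j]=37 take 34 → i++
[i=11,j=5] A[i]=35<=B[j]=37 take 35 → i++
[i=12,j=5] A[i]=38>B[j]=37 take 37 → j++
[i=12,j=6] B done, take A[i]=38 → i++
[i=13,j=6] B done, take A[i]=39 → i++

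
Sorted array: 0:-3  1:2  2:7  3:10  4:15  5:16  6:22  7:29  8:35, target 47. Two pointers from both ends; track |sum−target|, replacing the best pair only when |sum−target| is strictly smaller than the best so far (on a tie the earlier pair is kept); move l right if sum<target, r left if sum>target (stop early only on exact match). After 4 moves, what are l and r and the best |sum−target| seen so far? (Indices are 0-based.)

l=0 r=8: -3+35=32 d=15 *, l++
l=1 r=8: 2+35=37 d=10 *, l++
l=2 r=8: 7+35=42 d=5 *, l++
l=3 r=8: 10+35=45 d=2 *, l++

l=4, r=8, best |Δ|=2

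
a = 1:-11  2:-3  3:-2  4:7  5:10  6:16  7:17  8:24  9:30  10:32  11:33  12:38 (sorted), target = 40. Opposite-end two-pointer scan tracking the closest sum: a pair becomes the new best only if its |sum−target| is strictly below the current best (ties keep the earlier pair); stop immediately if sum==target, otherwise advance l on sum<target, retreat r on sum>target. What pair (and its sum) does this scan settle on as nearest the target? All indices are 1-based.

l=1 r=12: -11+38=27 d=13 *, l++
l=2 r=12: -3+38=35 d=5 *, l++
l=3 r=12: -2+38=36 d=4 *, l++
l=4 r=12: 7+38=45 d=5, r--
l=4 r=11: 7+33=40 d=0 *, stop

pair (7, 33) with sum 40 (|Δ|=0)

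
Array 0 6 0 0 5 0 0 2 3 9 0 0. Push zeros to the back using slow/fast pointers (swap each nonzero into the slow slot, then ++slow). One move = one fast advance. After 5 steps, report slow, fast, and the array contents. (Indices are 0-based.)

slow=2, fast=5, a=[6, 5, 0, 0, 0, 0, 0, 2, 3, 9, 0, 0]

(s=0,f=0) a[fast]=0 → fast++
(s=0,f=1) a[fast]=6≠0 swap→a[0]=6 → slow++,fast++
(s=1,f=2) a[fast]=0 → fast++
(s=1,f=3) a[fast]=0 → fast++
(s=1,f=4) a[fast]=5≠0 swap→a[1]=5 → slow++,fast++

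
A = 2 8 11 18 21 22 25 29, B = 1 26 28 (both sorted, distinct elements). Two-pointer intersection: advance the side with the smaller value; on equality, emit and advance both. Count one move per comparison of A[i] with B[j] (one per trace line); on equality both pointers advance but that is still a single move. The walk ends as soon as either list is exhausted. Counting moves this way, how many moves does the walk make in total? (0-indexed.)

10 moves

[i=0,j=0] 2>1 → j++
[i=0,j=1] 2<26 → i++
[i=1,j=1] 8<26 → i++
[i=2,j=1] 11<26 → i++
[i=3,j=1] 18<26 → i++
[i=4,j=1] 21<26 → i++
[i=5,j=1] 22<26 → i++
[i=6,j=1] 25<26 → i++
[i=7,j=1] 29>26 → j++
[i=7,j=2] 29>28 → j++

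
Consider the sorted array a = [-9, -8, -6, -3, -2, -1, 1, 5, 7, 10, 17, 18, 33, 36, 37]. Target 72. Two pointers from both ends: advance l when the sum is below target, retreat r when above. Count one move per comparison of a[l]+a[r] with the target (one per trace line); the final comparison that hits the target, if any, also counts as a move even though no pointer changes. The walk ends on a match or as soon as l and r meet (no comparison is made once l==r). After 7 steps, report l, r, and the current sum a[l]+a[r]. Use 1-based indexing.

[1,15] -9+37=28 <72 → l++
[2,15] -8+37=29 <72 → l++
[3,15] -6+37=31 <72 → l++
[4,15] -3+37=34 <72 → l++
[5,15] -2+37=35 <72 → l++
[6,15] -1+37=36 <72 → l++
[7,15] 1+37=38 <72 → l++

l=8, r=15, sum=42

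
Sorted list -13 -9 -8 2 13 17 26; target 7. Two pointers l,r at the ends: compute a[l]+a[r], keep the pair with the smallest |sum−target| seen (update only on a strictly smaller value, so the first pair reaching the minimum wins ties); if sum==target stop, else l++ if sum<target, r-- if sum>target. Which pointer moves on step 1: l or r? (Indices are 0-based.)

r

l=0 r=6: -13+26=13 d=6 *, r--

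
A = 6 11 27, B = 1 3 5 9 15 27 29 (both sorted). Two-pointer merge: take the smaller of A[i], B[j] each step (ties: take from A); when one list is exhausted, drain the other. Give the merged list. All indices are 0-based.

[1, 3, 5, 6, 9, 11, 15, 27, 27, 29]

i=0 j=0: A[i]=6>B[j]=1 take 1, j++
i=0 j=1: A[i]=6>B[j]=3 take 3, j++
i=0 j=2: A[i]=6>B[j]=5 take 5, j++
i=0 j=3: A[i]=6<=B[j]=9 take 6, i++
i=1 j=3: A[i]=11>B[j]=9 take 9, j++
i=1 j=4: A[i]=11<=B[j]=15 take 11, i++
i=2 j=4: A[i]=27>B[j]=15 take 15, j++
i=2 j=5: A[i]=27<=B[j]=27 take 27, i++
i=3 j=5: A done, take B[j]=27, j++
i=3 j=6: A done, take B[j]=29, j++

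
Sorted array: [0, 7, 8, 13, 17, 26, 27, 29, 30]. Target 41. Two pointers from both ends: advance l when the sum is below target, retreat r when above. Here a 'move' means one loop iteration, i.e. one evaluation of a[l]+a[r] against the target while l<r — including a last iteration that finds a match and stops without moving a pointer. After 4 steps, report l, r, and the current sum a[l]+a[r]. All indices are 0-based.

l=3, r=7, sum=42

[0,8] 0+30=30 <41 → l++
[1,8] 7+30=37 <41 → l++
[2,8] 8+30=38 <41 → l++
[3,8] 13+30=43 >41 → r--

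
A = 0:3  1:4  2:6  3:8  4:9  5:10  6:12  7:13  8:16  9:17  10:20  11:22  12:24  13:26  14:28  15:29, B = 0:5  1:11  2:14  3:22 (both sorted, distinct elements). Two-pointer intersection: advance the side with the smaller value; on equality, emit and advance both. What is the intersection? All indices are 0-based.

intersection = [22]

i=0 j=0: 3<5, i++
i=1 j=0: 4<5, i++
i=2 j=0: 6>5, j++
i=2 j=1: 6<11, i++
i=3 j=1: 8<11, i++
i=4 j=1: 9<11, i++
i=5 j=1: 10<11, i++
i=6 j=1: 12>11, j++
i=6 j=2: 12<14, i++
i=7 j=2: 13<14, i++
i=8 j=2: 16>14, j++
i=8 j=3: 16<22, i++
i=9 j=3: 17<22, i++
i=10 j=3: 20<22, i++
i=11 j=3: 22==22 emit, i++,j++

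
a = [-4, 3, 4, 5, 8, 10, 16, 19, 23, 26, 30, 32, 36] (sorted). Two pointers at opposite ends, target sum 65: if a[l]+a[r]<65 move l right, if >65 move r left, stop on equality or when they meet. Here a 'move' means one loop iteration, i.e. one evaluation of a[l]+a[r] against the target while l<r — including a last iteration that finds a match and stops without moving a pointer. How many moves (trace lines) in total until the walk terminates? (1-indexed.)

12 moves

[1,13] -4+36=32 <65 → l++
[2,13] 3+36=39 <65 → l++
[3,13] 4+36=40 <65 → l++
[4,13] 5+36=41 <65 → l++
[5,13] 8+36=44 <65 → l++
[6,13] 10+36=46 <65 → l++
[7,13] 16+36=52 <65 → l++
[8,13] 19+36=55 <65 → l++
[9,13] 23+36=59 <65 → l++
[10,13] 26+36=62 <65 → l++
[11,13] 30+36=66 >65 → r--
[11,12] 30+32=62 <65 → l++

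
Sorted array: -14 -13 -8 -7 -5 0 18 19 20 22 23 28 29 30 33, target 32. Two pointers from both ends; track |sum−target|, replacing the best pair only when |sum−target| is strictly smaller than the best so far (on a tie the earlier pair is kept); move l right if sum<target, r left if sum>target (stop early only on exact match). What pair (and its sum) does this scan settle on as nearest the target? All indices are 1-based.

l=1 r=15: -14+33=19 d=13 *, l++
l=2 r=15: -13+33=20 d=12 *, l++
l=3 r=15: -8+33=25 d=7 *, l++
l=4 r=15: -7+33=26 d=6 *, l++
l=5 r=15: -5+33=28 d=4 *, l++
l=6 r=15: 0+33=33 d=1 *, r--
l=6 r=14: 0+30=30 d=2, l++
l=7 r=14: 18+30=48 d=16, r--
l=7 r=13: 18+29=47 d=15, r--
l=7 r=12: 18+28=46 d=14, r--
l=7 r=11: 18+23=41 d=9, r--
l=7 r=10: 18+22=40 d=8, r--
l=7 r=9: 18+20=38 d=6, r--
l=7 r=8: 18+19=37 d=5, r--

pair (0, 33) with sum 33 (|Δ|=1)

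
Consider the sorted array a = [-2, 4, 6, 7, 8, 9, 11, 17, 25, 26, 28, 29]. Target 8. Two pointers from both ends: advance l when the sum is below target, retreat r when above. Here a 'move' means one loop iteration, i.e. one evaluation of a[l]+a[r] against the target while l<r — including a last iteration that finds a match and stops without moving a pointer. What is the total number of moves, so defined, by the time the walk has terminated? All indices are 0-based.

11 moves

l=0 r=11: -2+29=27 >8, r--
l=0 r=10: -2+28=26 >8, r--
l=0 r=9: -2+26=24 >8, r--
l=0 r=8: -2+25=23 >8, r--
l=0 r=7: -2+17=15 >8, r--
l=0 r=6: -2+11=9 >8, r--
l=0 r=5: -2+9=7 <8, l++
l=1 r=5: 4+9=13 >8, r--
l=1 r=4: 4+8=12 >8, r--
l=1 r=3: 4+7=11 >8, r--
l=1 r=2: 4+6=10 >8, r--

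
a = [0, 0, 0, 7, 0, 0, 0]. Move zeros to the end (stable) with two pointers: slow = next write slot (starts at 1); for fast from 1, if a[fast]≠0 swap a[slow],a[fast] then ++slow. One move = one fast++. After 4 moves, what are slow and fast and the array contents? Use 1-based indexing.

slow=1 fast=1: a[fast]=0, fast++
slow=1 fast=2: a[fast]=0, fast++
slow=1 fast=3: a[fast]=0, fast++
slow=1 fast=4: a[fast]=7≠0 swap→a[1]=7, slow++,fast++

slow=2, fast=5, a=[7, 0, 0, 0, 0, 0, 0]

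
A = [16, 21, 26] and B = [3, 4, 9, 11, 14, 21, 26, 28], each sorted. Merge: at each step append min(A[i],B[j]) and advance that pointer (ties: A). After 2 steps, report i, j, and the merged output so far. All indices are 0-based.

i=0, j=2, merged so far=[3, 4]

i=0 j=0: A[i]=16>B[j]=3 take 3, j++
i=0 j=1: A[i]=16>B[j]=4 take 4, j++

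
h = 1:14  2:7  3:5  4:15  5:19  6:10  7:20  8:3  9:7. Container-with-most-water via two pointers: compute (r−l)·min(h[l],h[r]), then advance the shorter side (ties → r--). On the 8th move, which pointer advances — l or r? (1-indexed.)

[1,9] min(14,7)*8=56 best=56 * → r--
[1,8] min(14,3)*7=21 best=56 → r--
[1,7] min(14,20)*6=84 best=84 * → l++
[2,7] min(7,20)*5=35 best=84 → l++
[3,7] min(5,20)*4=20 best=84 → l++
[4,7] min(15,20)*3=45 best=84 → l++
[5,7] min(19,20)*2=38 best=84 → l++
[6,7] min(10,20)*1=10 best=84 → l++

l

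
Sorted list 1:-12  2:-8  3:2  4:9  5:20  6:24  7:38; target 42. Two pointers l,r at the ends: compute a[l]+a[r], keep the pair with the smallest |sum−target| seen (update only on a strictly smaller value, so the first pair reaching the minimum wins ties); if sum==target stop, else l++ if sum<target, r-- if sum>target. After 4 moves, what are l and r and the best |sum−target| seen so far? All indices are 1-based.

[1,7] -12+38=26 d=16 * → l++
[2,7] -8+38=30 d=12 * → l++
[3,7] 2+38=40 d=2 * → l++
[4,7] 9+38=47 d=5 → r--

l=4, r=6, best |Δ|=2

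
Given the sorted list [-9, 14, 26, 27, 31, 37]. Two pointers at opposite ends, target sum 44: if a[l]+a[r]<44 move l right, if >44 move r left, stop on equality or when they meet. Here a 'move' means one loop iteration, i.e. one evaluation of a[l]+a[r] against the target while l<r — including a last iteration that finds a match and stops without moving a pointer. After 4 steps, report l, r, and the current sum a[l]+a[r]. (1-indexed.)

l=3, r=4, sum=53

l=1 r=6: -9+37=28 <44, l++
l=2 r=6: 14+37=51 >44, r--
l=2 r=5: 14+31=45 >44, r--
l=2 r=4: 14+27=41 <44, l++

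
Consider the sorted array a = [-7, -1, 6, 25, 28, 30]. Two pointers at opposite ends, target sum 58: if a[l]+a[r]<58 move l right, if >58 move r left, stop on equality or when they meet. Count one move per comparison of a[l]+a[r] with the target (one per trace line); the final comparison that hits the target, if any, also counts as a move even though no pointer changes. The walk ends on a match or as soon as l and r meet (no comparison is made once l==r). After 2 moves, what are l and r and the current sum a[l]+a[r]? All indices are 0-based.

[0,5] -7+30=23 <58 → l++
[1,5] -1+30=29 <58 → l++

l=2, r=5, sum=36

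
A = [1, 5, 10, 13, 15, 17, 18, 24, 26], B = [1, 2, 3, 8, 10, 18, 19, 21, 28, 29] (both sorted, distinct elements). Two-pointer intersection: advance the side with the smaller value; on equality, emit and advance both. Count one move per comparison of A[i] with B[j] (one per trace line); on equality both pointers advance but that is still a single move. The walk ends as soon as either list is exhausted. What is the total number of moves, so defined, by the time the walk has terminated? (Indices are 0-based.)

i=0 j=0: 1==1 emit, i++,j++
i=1 j=1: 5>2, j++
i=1 j=2: 5>3, j++
i=1 j=3: 5<8, i++
i=2 j=3: 10>8, j++
i=2 j=4: 10==10 emit, i++,j++
i=3 j=5: 13<18, i++
i=4 j=5: 15<18, i++
i=5 j=5: 17<18, i++
i=6 j=5: 18==18 emit, i++,j++
i=7 j=6: 24>19, j++
i=7 j=7: 24>21, j++
i=7 j=8: 24<28, i++
i=8 j=8: 26<28, i++

14 moves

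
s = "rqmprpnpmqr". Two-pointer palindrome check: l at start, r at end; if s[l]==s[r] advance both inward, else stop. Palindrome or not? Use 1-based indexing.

not a palindrome (mismatch at 5,7)

[1,11] 'r'=='r' → l++,r--
[2,10] 'q'=='q' → l++,r--
[3,9] 'm'=='m' → l++,r--
[4,8] 'p'=='p' → l++,r--
[5,7] 'r'!='n' → stop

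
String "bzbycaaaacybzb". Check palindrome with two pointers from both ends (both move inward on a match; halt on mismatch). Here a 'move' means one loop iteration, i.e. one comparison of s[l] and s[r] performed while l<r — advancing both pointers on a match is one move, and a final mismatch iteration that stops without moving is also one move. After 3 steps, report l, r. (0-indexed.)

l=3, r=10

[0,13] 'b'=='b' → l++,r--
[1,12] 'z'=='z' → l++,r--
[2,11] 'b'=='b' → l++,r--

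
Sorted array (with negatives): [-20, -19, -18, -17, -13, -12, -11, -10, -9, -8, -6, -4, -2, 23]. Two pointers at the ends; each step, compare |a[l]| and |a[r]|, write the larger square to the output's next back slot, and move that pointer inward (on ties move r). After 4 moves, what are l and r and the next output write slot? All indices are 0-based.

l=3, r=12, next write slot=9

l=0 r=13: |-20|<=|23| out[13]=529, r--
l=0 r=12: |-20|>|-2| out[12]=400, l++
l=1 r=12: |-19|>|-2| out[11]=361, l++
l=2 r=12: |-18|>|-2| out[10]=324, l++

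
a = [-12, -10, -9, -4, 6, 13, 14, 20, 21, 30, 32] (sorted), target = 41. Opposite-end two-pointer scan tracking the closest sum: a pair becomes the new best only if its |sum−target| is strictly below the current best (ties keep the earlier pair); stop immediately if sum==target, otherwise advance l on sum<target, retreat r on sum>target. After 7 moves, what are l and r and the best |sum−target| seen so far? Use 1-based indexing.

[1,11] -12+32=20 d=21 * → l++
[2,11] -10+32=22 d=19 * → l++
[3,11] -9+32=23 d=18 * → l++
[4,11] -4+32=28 d=13 * → l++
[5,11] 6+32=38 d=3 * → l++
[6,11] 13+32=45 d=4 → r--
[6,10] 13+30=43 d=2 * → r--

l=6, r=9, best |Δ|=2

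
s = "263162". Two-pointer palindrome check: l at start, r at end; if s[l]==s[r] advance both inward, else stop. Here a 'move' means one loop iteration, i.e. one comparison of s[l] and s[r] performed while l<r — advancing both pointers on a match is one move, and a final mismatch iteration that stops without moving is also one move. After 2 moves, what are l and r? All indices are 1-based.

[1,6] '2'=='2' → l++,r--
[2,5] '6'=='6' → l++,r--

l=3, r=4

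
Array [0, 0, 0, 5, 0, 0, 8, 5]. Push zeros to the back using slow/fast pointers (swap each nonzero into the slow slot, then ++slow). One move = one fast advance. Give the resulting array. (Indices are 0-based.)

(s=0,f=0) a[fast]=0 → fast++
(s=0,f=1) a[fast]=0 → fast++
(s=0,f=2) a[fast]=0 → fast++
(s=0,f=3) a[fast]=5≠0 swap→a[0]=5 → slow++,fast++
(s=1,f=4) a[fast]=0 → fast++
(s=1,f=5) a[fast]=0 → fast++
(s=1,f=6) a[fast]=8≠0 swap→a[1]=8 → slow++,fast++
(s=2,f=7) a[fast]=5≠0 swap→a[2]=5 → slow++,fast++

[5, 8, 5, 0, 0, 0, 0, 0]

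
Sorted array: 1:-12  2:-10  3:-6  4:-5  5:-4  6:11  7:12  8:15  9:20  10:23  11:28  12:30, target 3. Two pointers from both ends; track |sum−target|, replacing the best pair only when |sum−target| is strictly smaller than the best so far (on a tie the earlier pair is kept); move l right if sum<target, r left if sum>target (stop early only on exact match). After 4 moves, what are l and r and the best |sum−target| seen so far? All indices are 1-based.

l=1 r=12: -12+30=18 d=15 *, r--
l=1 r=11: -12+28=16 d=13 *, r--
l=1 r=10: -12+23=11 d=8 *, r--
l=1 r=9: -12+20=8 d=5 *, r--

l=1, r=8, best |Δ|=5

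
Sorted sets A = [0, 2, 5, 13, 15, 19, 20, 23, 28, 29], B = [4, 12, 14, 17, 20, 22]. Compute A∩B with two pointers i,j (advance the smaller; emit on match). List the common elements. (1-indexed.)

intersection = [20]

[i=1,j=1] 0<4 → i++
[i=2,j=1] 2<4 → i++
[i=3,j=1] 5>4 → j++
[i=3,j=2] 5<12 → i++
[i=4,j=2] 13>12 → j++
[i=4,j=3] 13<14 → i++
[i=5,j=3] 15>14 → j++
[i=5,j=4] 15<17 → i++
[i=6,j=4] 19>17 → j++
[i=6,j=5] 19<20 → i++
[i=7,j=5] 20==20 emit → i++,j++
[i=8,j=6] 23>22 → j++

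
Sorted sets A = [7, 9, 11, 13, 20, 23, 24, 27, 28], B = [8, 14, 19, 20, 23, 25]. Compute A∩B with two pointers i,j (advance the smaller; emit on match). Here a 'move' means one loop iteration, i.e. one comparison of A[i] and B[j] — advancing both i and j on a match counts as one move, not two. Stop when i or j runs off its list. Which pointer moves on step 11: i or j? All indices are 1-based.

j

[i=1,j=1] 7<8 → i++
[i=2,j=1] 9>8 → j++
[i=2,j=2] 9<14 → i++
[i=3,j=2] 11<14 → i++
[i=4,j=2] 13<14 → i++
[i=5,j=2] 20>14 → j++
[i=5,j=3] 20>19 → j++
[i=5,j=4] 20==20 emit → i++,j++
[i=6,j=5] 23==23 emit → i++,j++
[i=7,j=6] 24<25 → i++
[i=8,j=6] 27>25 → j++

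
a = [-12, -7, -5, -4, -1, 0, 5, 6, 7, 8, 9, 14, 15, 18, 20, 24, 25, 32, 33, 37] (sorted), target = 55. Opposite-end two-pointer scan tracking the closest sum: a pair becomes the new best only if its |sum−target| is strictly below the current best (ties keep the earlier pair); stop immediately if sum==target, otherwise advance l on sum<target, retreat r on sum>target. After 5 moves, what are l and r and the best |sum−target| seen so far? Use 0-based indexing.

l=5, r=19, best |Δ|=19

[0,19] -12+37=25 d=30 * → l++
[1,19] -7+37=30 d=25 * → l++
[2,19] -5+37=32 d=23 * → l++
[3,19] -4+37=33 d=22 * → l++
[4,19] -1+37=36 d=19 * → l++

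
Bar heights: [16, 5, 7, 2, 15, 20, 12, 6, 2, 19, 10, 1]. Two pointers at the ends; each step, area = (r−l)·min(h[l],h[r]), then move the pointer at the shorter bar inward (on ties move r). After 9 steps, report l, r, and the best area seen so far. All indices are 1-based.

l=1 r=12: min(16,1)*11=11 best=11 *, r--
l=1 r=11: min(16,10)*10=100 best=100 *, r--
l=1 r=10: min(16,19)*9=144 best=144 *, l++
l=2 r=10: min(5,19)*8=40 best=144, l++
l=3 r=10: min(7,19)*7=49 best=144, l++
l=4 r=10: min(2,19)*6=12 best=144, l++
l=5 r=10: min(15,19)*5=75 best=144, l++
l=6 r=10: min(20,19)*4=76 best=144, r--
l=6 r=9: min(20,2)*3=6 best=144, r--

l=6, r=8, best area=144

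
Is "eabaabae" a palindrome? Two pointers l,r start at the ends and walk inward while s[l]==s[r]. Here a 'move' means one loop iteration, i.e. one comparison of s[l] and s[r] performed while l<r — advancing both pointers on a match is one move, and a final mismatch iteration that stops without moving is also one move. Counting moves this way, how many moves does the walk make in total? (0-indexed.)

4 moves

[0,7] 'e'=='e' → l++,r--
[1,6] 'a'=='a' → l++,r--
[2,5] 'b'=='b' → l++,r--
[3,4] 'a'=='a' → l++,r--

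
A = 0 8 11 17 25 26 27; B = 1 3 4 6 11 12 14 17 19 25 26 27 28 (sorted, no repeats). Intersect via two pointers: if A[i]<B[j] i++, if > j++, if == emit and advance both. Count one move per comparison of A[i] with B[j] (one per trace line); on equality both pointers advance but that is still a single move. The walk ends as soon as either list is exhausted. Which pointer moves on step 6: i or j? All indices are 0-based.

i

[i=0,j=0] 0<1 → i++
[i=1,j=0] 8>1 → j++
[i=1,j=1] 8>3 → j++
[i=1,j=2] 8>4 → j++
[i=1,j=3] 8>6 → j++
[i=1,j=4] 8<11 → i++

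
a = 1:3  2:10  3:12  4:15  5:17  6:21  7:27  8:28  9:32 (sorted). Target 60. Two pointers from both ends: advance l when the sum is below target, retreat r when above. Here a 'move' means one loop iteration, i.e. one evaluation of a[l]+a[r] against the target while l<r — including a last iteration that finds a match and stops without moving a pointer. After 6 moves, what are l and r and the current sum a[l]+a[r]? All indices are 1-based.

l=1 r=9: 3+32=35 <60, l++
l=2 r=9: 10+32=42 <60, l++
l=3 r=9: 12+32=44 <60, l++
l=4 r=9: 15+32=47 <60, l++
l=5 r=9: 17+32=49 <60, l++
l=6 r=9: 21+32=53 <60, l++

l=7, r=9, sum=59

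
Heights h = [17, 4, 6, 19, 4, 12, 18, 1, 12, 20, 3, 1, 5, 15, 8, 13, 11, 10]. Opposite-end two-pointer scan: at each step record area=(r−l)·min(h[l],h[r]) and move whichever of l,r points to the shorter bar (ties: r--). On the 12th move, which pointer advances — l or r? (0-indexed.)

[0,17] min(17,10)*17=170 best=170 * → r--
[0,16] min(17,11)*16=176 best=176 * → r--
[0,15] min(17,13)*15=195 best=195 * → r--
[0,14] min(17,8)*14=112 best=195 → r--
[0,13] min(17,15)*13=195 best=195 → r--
[0,12] min(17,5)*12=60 best=195 → r--
[0,11] min(17,1)*11=11 best=195 → r--
[0,10] min(17,3)*10=30 best=195 → r--
[0,9] min(17,20)*9=153 best=195 → l++
[1,9] min(4,20)*8=32 best=195 → l++
[2,9] min(6,20)*7=42 best=195 → l++
[3,9] min(19,20)*6=114 best=195 → l++

l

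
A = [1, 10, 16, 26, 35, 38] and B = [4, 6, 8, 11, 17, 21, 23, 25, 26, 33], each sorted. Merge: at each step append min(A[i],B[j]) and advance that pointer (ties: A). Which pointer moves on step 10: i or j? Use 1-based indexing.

[i=1,j=1] A[i]=1<=B[j]=4 take 1 → i++
[i=2,j=1] A[i]=10>B[j]=4 take 4 → j++
[i=2,j=2] A[i]=10>B[j]=6 take 6 → j++
[i=2,j=3] A[i]=10>B[j]=8 take 8 → j++
[i=2,j=4] A[i]=10<=B[j]=11 take 10 → i++
[i=3,j=4] A[i]=16>B[j]=11 take 11 → j++
[i=3,j=5] A[i]=16<=B[j]=17 take 16 → i++
[i=4,j=5] A[i]=26>B[j]=17 take 17 → j++
[i=4,j=6] A[i]=26>B[j]=21 take 21 → j++
[i=4,j=7] A[i]=26>B[j]=23 take 23 → j++

j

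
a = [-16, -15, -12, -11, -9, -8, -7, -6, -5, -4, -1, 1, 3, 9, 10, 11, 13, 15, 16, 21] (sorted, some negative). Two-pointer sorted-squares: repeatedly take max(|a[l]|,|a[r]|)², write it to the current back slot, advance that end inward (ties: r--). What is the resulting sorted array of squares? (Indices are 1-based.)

[1, 1, 9, 16, 25, 36, 49, 64, 81, 81, 100, 121, 121, 144, 169, 225, 225, 256, 256, 441]

l=1 r=20: |-16|<=|21| out[20]=441, r--
l=1 r=19: |-16|<=|16| out[19]=256, r--
l=1 r=18: |-16|>|15| out[18]=256, l++
l=2 r=18: |-15|<=|15| out[17]=225, r--
l=2 r=17: |-15|>|13| out[16]=225, l++
l=3 r=17: |-12|<=|13| out[15]=169, r--
l=3 r=16: |-12|>|11| out[14]=144, l++
l=4 r=16: |-11|<=|11| out[13]=121, r--
l=4 r=15: |-11|>|10| out[12]=121, l++
l=5 r=15: |-9|<=|10| out[11]=100, r--
l=5 r=14: |-9|<=|9| out[10]=81, r--
l=5 r=13: |-9|>|3| out[9]=81, l++
l=6 r=13: |-8|>|3| out[8]=64, l++
l=7 r=13: |-7|>|3| out[7]=49, l++
l=8 r=13: |-6|>|3| out[6]=36, l++
l=9 r=13: |-5|>|3| out[5]=25, l++
l=10 r=13: |-4|>|3| out[4]=16, l++
l=11 r=13: |-1|<=|3| out[3]=9, r--
l=11 r=12: |-1|<=|1| out[2]=1, r--
l=11 r=11: |-1|<=|-1| out[1]=1, r--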